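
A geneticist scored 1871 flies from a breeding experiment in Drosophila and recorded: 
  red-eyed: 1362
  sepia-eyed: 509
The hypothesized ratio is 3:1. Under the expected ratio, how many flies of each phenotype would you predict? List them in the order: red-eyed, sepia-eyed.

Total ratio parts = 4. Expected numbers out of 1871:
  red-eyed: 1871 × 3/4 = 1403.25
  sepia-eyed: 1871 × 1/4 = 467.75

1403.25, 467.75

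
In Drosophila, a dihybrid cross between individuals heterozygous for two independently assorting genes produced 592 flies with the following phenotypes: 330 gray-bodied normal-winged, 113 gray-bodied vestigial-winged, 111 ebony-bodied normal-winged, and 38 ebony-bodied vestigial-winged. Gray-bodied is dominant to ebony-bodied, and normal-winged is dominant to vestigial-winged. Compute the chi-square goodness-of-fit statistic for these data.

0.090

A dihybrid F₂ with independent assortment and complete dominance at both loci gives a 9:3:3:1 phenotypic ratio.
The 9:3:3:1 ratio has 16 parts, so with N = 592 the expected counts are:
  gray-bodied normal-winged: 592 × 9/16 = 333
  gray-bodied vestigial-winged: 592 × 3/16 = 111
  ebony-bodied normal-winged: 592 × 3/16 = 111
  ebony-bodied vestigial-winged: 592 × 1/16 = 37
χ² = Σ (O − E)² / E
  gray-bodied normal-winged: (330 − 333)² / 333 = 0.0270
  gray-bodied vestigial-winged: (113 − 111)² / 111 = 0.0360
  ebony-bodied normal-winged: (111 − 111)² / 111 = 0.0000
  ebony-bodied vestigial-winged: (38 − 37)² / 37 = 0.0270
χ² = 0.0270 + 0.0360 + 0.0000 + 0.0270 = 0.090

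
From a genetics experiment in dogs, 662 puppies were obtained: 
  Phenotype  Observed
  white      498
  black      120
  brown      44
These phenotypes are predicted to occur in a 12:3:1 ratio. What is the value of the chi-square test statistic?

Total ratio parts = 16. Expected numbers out of 662:
  white: 662 × 12/16 = 496.5
  black: 662 × 3/16 = 124.125
  brown: 662 × 1/16 = 41.375
χ² = Σ (O − E)² / E
  white: (498 − 496.5)² / 496.5 = 0.0045
  black: (120 − 124.125)² / 124.125 = 0.1371
  brown: (44 − 41.375)² / 41.375 = 0.1665
χ² = 0.0045 + 0.1371 + 0.1665 = 0.3081 ≈ 0.308

0.308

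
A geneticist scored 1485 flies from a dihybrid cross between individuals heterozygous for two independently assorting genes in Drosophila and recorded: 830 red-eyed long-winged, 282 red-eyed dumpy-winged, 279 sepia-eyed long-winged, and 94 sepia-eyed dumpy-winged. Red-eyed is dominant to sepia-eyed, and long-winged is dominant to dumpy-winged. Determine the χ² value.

0.096

A dihybrid F₂ with independent assortment and complete dominance at both loci gives a 9:3:3:1 phenotypic ratio.
Total ratio parts = 16. Expected numbers out of 1485:
  red-eyed long-winged: 1485 × 9/16 = 835.3125
  red-eyed dumpy-winged: 1485 × 3/16 = 278.4375
  sepia-eyed long-winged: 1485 × 3/16 = 278.4375
  sepia-eyed dumpy-winged: 1485 × 1/16 = 92.8125
χ² = Σ (O − E)² / E
  red-eyed long-winged: (830 − 835.3125)² / 835.3125 = 0.0338
  red-eyed dumpy-winged: (282 − 278.4375)² / 278.4375 = 0.0456
  sepia-eyed long-winged: (279 − 278.4375)² / 278.4375 = 0.0011
  sepia-eyed dumpy-winged: (94 − 92.8125)² / 92.8125 = 0.0152
χ² = 0.0338 + 0.0456 + 0.0011 + 0.0152 = 0.0957 ≈ 0.096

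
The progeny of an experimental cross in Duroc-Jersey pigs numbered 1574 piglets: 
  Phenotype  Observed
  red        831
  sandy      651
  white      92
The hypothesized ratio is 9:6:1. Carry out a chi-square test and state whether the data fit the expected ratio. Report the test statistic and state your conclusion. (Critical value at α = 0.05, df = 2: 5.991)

Expected counts for N = 1574 under a 9:6:1 ratio (total parts = 16):
  red: 1574 × 9/16 = 885.375
  sandy: 1574 × 6/16 = 590.25
  white: 1574 × 1/16 = 98.375
χ² = Σ (O − E)² / E
  red: (831 − 885.375)² / 885.375 = 3.3394
  sandy: (651 − 590.25)² / 590.25 = 6.2525
  white: (92 − 98.375)² / 98.375 = 0.4131
χ² = 3.3394 + 6.2525 + 0.4131 = 10.005
Degrees of freedom = 3 − 1 = 2; critical value at α = 0.05 is 5.991.
Since 10.005 > 5.991, we reject the null hypothesis — the data do not fit the 9:6:1 ratio.

10.005; not consistent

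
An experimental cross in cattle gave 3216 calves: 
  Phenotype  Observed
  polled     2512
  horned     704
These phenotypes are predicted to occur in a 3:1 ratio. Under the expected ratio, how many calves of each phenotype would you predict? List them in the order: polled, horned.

2412, 804

The 3:1 ratio has 4 parts, so with N = 3216 the expected counts are:
  polled: 3216 × 3/4 = 2412
  horned: 3216 × 1/4 = 804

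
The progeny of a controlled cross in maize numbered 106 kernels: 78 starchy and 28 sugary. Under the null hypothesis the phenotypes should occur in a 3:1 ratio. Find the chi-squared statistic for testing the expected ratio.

Under the 3:1 hypothesis (Σ ratio = 4, N = 106):
  starchy: 106 × 3/4 = 79.5
  sugary: 106 × 1/4 = 26.5
χ² = Σ (O − E)² / E
  starchy: (78 − 79.5)² / 79.5 = 0.0283
  sugary: (28 − 26.5)² / 26.5 = 0.0849
χ² = 0.0283 + 0.0849 = 0.1132 ≈ 0.113

0.113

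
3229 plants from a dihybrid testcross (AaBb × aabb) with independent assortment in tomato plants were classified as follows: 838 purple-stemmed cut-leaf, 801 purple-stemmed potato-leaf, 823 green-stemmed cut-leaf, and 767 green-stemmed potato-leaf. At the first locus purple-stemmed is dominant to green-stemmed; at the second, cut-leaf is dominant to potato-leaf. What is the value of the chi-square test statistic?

3.534

A dihybrid testcross with independent assortment gives a 1:1:1:1 ratio.
Under the 1:1:1:1 hypothesis (Σ ratio = 4, N = 3229):
  purple-stemmed cut-leaf: 3229 × 1/4 = 807.25
  purple-stemmed potato-leaf: 3229 × 1/4 = 807.25
  green-stemmed cut-leaf: 3229 × 1/4 = 807.25
  green-stemmed potato-leaf: 3229 × 1/4 = 807.25
χ² = Σ (O − E)² / E
  purple-stemmed cut-leaf: (838 − 807.25)² / 807.25 = 1.1713
  purple-stemmed potato-leaf: (801 − 807.25)² / 807.25 = 0.0484
  green-stemmed cut-leaf: (823 − 807.25)² / 807.25 = 0.3073
  green-stemmed potato-leaf: (767 − 807.25)² / 807.25 = 2.0069
χ² = 1.1713 + 0.0484 + 0.3073 + 2.0069 = 3.5339 ≈ 3.534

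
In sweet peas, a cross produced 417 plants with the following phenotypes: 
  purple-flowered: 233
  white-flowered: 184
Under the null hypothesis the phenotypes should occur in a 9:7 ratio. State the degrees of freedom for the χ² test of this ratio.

1

A goodness-of-fit test with 2 phenotype classes has df = 2 − 1 = 1.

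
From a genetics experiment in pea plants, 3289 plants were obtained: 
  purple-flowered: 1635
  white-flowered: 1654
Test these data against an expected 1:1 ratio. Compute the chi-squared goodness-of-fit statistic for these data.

The 1:1 ratio has 2 parts, so with N = 3289 the expected counts are:
  purple-flowered: 3289 × 1/2 = 1644.5
  white-flowered: 3289 × 1/2 = 1644.5
χ² = Σ (O − E)² / E
  purple-flowered: (1635 − 1644.5)² / 1644.5 = 0.0549
  white-flowered: (1654 − 1644.5)² / 1644.5 = 0.0549
χ² = 0.0549 + 0.0549 = 0.1098 ≈ 0.110

0.110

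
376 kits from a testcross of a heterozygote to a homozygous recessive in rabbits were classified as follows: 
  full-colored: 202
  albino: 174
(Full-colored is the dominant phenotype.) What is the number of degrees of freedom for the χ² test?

1

A testcross of a heterozygote (Aa × aa) gives a 1:1 phenotypic ratio.
A goodness-of-fit test with 2 phenotype classes has df = 2 − 1 = 1.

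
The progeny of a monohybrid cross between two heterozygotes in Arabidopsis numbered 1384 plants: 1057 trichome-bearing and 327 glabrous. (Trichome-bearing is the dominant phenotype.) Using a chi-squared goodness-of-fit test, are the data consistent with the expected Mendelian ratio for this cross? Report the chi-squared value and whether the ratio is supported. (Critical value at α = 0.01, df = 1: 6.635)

1.391; consistent

For a monohybrid cross between heterozygotes with complete dominance, the expected phenotypic ratio is 3:1.
Under the 3:1 hypothesis (Σ ratio = 4, N = 1384):
  trichome-bearing: 1384 × 3/4 = 1038
  glabrous: 1384 × 1/4 = 346
χ² = Σ (O − E)² / E
  trichome-bearing: (1057 − 1038)² / 1038 = 0.3478
  glabrous: (327 − 346)² / 346 = 1.0434
χ² = 0.3478 + 1.0434 = 1.3912 ≈ 1.391
Degrees of freedom = 2 − 1 = 1; critical value at α = 0.01 is 6.635.
Since 1.391 < 6.635, we fail to reject the null hypothesis — the data are consistent with the 3:1 ratio.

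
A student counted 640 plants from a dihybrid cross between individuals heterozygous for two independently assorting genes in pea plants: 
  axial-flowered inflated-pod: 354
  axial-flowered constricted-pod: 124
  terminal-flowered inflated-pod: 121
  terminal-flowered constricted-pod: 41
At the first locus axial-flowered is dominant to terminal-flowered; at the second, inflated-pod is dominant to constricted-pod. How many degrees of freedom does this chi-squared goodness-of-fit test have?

3

A dihybrid F₂ with independent assortment and complete dominance at both loci gives a 9:3:3:1 phenotypic ratio.
A goodness-of-fit test with 4 phenotype classes has df = 4 − 1 = 3.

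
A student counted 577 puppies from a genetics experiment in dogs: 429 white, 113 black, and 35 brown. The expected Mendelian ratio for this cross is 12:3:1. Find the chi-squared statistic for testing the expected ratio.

0.278

Under the 12:3:1 hypothesis (Σ ratio = 16, N = 577):
  white: 577 × 12/16 = 432.75
  black: 577 × 3/16 = 108.1875
  brown: 577 × 1/16 = 36.0625
χ² = Σ (O − E)² / E
  white: (429 − 432.75)² / 432.75 = 0.0325
  black: (113 − 108.1875)² / 108.1875 = 0.2141
  brown: (35 − 36.0625)² / 36.0625 = 0.0313
χ² = 0.0325 + 0.2141 + 0.0313 = 0.2779 ≈ 0.278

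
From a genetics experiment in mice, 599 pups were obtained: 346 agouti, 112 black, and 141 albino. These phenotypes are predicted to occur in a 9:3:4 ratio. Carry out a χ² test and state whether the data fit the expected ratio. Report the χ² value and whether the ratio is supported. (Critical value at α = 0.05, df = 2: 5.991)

0.756; consistent

The 9:3:4 ratio has 16 parts, so with N = 599 the expected counts are:
  agouti: 599 × 9/16 = 336.9375
  black: 599 × 3/16 = 112.3125
  albino: 599 × 4/16 = 149.75
χ² = Σ (O − E)² / E
  agouti: (346 − 336.9375)² / 336.9375 = 0.2438
  black: (112 − 112.3125)² / 112.3125 = 0.0009
  albino: (141 − 149.75)² / 149.75 = 0.5113
χ² = 0.2438 + 0.0009 + 0.5113 = 0.756
Degrees of freedom = 3 − 1 = 2; critical value at α = 0.05 is 5.991.
Since 0.756 < 5.991, we fail to reject the null hypothesis — the data are consistent with the 9:3:4 ratio.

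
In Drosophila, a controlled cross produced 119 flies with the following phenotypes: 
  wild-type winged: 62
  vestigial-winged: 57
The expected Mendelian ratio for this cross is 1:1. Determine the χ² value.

Total ratio parts = 2. Expected numbers out of 119:
  wild-type winged: 119 × 1/2 = 59.5
  vestigial-winged: 119 × 1/2 = 59.5
χ² = Σ (O − E)² / E
  wild-type winged: (62 − 59.5)² / 59.5 = 0.1050
  vestigial-winged: (57 − 59.5)² / 59.5 = 0.1050
χ² = 0.1050 + 0.1050 = 0.210

0.210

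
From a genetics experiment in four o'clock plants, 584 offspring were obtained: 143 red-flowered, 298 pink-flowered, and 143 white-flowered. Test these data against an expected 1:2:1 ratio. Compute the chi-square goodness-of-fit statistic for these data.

0.247

Total ratio parts = 4. Expected numbers out of 584:
  red-flowered: 584 × 1/4 = 146
  pink-flowered: 584 × 2/4 = 292
  white-flowered: 584 × 1/4 = 146
χ² = Σ (O − E)² / E
  red-flowered: (143 − 146)² / 146 = 0.0616
  pink-flowered: (298 − 292)² / 292 = 0.1233
  white-flowered: (143 − 146)² / 146 = 0.0616
χ² = 0.0616 + 0.1233 + 0.0616 = 0.2465 ≈ 0.247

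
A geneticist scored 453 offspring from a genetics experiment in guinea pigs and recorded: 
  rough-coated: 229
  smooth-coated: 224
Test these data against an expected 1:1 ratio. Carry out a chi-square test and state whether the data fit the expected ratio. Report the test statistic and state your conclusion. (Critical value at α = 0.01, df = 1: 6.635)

The 1:1 ratio has 2 parts, so with N = 453 the expected counts are:
  rough-coated: 453 × 1/2 = 226.5
  smooth-coated: 453 × 1/2 = 226.5
χ² = Σ (O − E)² / E
  rough-coated: (229 − 226.5)² / 226.5 = 0.0276
  smooth-coated: (224 − 226.5)² / 226.5 = 0.0276
χ² = 0.0276 + 0.0276 = 0.0552 ≈ 0.055
Degrees of freedom = 2 − 1 = 1; critical value at α = 0.01 is 6.635.
Since 0.055 < 6.635, we fail to reject the null hypothesis — the data are consistent with the 1:1 ratio.

0.055; consistent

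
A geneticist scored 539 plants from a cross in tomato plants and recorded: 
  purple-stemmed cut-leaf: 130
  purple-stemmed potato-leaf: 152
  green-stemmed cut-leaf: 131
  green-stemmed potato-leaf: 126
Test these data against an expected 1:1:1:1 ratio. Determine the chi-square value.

3.048

Under the 1:1:1:1 hypothesis (Σ ratio = 4, N = 539):
  purple-stemmed cut-leaf: 539 × 1/4 = 134.75
  purple-stemmed potato-leaf: 539 × 1/4 = 134.75
  green-stemmed cut-leaf: 539 × 1/4 = 134.75
  green-stemmed potato-leaf: 539 × 1/4 = 134.75
χ² = Σ (O − E)² / E
  purple-stemmed cut-leaf: (130 − 134.75)² / 134.75 = 0.1674
  purple-stemmed potato-leaf: (152 − 134.75)² / 134.75 = 2.2083
  green-stemmed cut-leaf: (131 − 134.75)² / 134.75 = 0.1044
  green-stemmed potato-leaf: (126 − 134.75)² / 134.75 = 0.5682
χ² = 0.1674 + 2.2083 + 0.1044 + 0.5682 = 3.0483 ≈ 3.048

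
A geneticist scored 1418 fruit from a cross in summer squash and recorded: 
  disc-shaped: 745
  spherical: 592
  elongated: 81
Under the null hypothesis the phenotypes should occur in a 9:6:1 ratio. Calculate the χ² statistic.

Total ratio parts = 16. Expected numbers out of 1418:
  disc-shaped: 1418 × 9/16 = 797.625
  spherical: 1418 × 6/16 = 531.75
  elongated: 1418 × 1/16 = 88.625
χ² = Σ (O − E)² / E
  disc-shaped: (745 − 797.625)² / 797.625 = 3.4720
  spherical: (592 − 531.75)² / 531.75 = 6.8266
  elongated: (81 − 88.625)² / 88.625 = 0.6560
χ² = 3.4720 + 6.8266 + 0.6560 = 10.9546 ≈ 10.955

10.955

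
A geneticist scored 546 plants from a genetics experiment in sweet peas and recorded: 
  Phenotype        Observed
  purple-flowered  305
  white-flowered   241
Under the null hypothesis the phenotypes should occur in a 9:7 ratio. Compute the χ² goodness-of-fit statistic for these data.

0.034

Expected counts for N = 546 under a 9:7 ratio (total parts = 16):
  purple-flowered: 546 × 9/16 = 307.125
  white-flowered: 546 × 7/16 = 238.875
χ² = Σ (O − E)² / E
  purple-flowered: (305 − 307.125)² / 307.125 = 0.0147
  white-flowered: (241 − 238.875)² / 238.875 = 0.0189
χ² = 0.0147 + 0.0189 = 0.0336 ≈ 0.034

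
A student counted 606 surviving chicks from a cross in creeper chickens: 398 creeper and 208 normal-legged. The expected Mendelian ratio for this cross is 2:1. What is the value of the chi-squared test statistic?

0.267

Expected counts for N = 606 under a 2:1 ratio (total parts = 3):
  creeper: 606 × 2/3 = 404
  normal-legged: 606 × 1/3 = 202
χ² = Σ (O − E)² / E
  creeper: (398 − 404)² / 404 = 0.0891
  normal-legged: (208 − 202)² / 202 = 0.1782
χ² = 0.0891 + 0.1782 = 0.2673 ≈ 0.267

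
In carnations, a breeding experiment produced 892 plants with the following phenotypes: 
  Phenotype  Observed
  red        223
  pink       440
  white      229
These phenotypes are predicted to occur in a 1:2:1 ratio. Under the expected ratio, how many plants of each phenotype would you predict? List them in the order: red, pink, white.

Under the 1:2:1 hypothesis (Σ ratio = 4, N = 892):
  red: 892 × 1/4 = 223
  pink: 892 × 2/4 = 446
  white: 892 × 1/4 = 223

223, 446, 223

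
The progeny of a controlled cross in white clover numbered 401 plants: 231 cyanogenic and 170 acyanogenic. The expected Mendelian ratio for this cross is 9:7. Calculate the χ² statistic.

Total ratio parts = 16. Expected numbers out of 401:
  cyanogenic: 401 × 9/16 = 225.5625
  acyanogenic: 401 × 7/16 = 175.4375
χ² = Σ (O − E)² / E
  cyanogenic: (231 − 225.5625)² / 225.5625 = 0.1311
  acyanogenic: (170 − 175.4375)² / 175.4375 = 0.1685
χ² = 0.1311 + 0.1685 = 0.2996 ≈ 0.300

0.300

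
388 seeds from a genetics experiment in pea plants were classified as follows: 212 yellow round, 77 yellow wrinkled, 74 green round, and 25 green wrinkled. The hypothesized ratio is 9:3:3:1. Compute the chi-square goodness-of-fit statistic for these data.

Expected counts for N = 388 under a 9:3:3:1 ratio (total parts = 16):
  yellow round: 388 × 9/16 = 218.25
  yellow wrinkled: 388 × 3/16 = 72.75
  green round: 388 × 3/16 = 72.75
  green wrinkled: 388 × 1/16 = 24.25
χ² = Σ (O − E)² / E
  yellow round: (212 − 218.25)² / 218.25 = 0.1790
  yellow wrinkled: (77 − 72.75)² / 72.75 = 0.2483
  green round: (74 − 72.75)² / 72.75 = 0.0215
  green wrinkled: (25 − 24.25)² / 24.25 = 0.0232
χ² = 0.1790 + 0.2483 + 0.0215 + 0.0232 = 0.472

0.472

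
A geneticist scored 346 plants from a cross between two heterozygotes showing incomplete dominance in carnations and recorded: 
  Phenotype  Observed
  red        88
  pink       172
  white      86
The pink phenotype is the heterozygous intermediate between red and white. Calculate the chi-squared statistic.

0.035

With incomplete dominance, a heterozygote × heterozygote cross gives a 1:2:1 phenotypic ratio.
Expected counts for N = 346 under a 1:2:1 ratio (total parts = 4):
  red: 346 × 1/4 = 86.5
  pink: 346 × 2/4 = 173
  white: 346 × 1/4 = 86.5
χ² = Σ (O − E)² / E
  red: (88 − 86.5)² / 86.5 = 0.0260
  pink: (172 − 173)² / 173 = 0.0058
  white: (86 − 86.5)² / 86.5 = 0.0029
χ² = 0.0260 + 0.0058 + 0.0029 = 0.0347 ≈ 0.035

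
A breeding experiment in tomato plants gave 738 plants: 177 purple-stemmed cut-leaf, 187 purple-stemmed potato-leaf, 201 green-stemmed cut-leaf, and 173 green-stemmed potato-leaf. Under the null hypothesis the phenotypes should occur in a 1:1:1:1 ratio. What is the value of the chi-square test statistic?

2.531

Total ratio parts = 4. Expected numbers out of 738:
  purple-stemmed cut-leaf: 738 × 1/4 = 184.5
  purple-stemmed potato-leaf: 738 × 1/4 = 184.5
  green-stemmed cut-leaf: 738 × 1/4 = 184.5
  green-stemmed potato-leaf: 738 × 1/4 = 184.5
χ² = Σ (O − E)² / E
  purple-stemmed cut-leaf: (177 − 184.5)² / 184.5 = 0.3049
  purple-stemmed potato-leaf: (187 − 184.5)² / 184.5 = 0.0339
  green-stemmed cut-leaf: (201 − 184.5)² / 184.5 = 1.4756
  green-stemmed potato-leaf: (173 − 184.5)² / 184.5 = 0.7168
χ² = 0.3049 + 0.0339 + 1.4756 + 0.7168 = 2.5312 ≈ 2.531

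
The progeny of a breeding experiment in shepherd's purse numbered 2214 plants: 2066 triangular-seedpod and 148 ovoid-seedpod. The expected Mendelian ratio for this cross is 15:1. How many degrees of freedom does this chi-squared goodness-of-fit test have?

A goodness-of-fit test with 2 phenotype classes has df = 2 − 1 = 1.

1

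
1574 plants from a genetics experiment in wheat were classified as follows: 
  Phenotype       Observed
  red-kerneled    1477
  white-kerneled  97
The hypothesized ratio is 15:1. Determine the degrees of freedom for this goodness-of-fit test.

1

A goodness-of-fit test with 2 phenotype classes has df = 2 − 1 = 1.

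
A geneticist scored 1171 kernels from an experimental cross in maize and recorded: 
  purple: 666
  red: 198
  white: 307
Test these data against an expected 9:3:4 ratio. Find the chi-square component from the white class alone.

0.694

Expected counts for N = 1171 under a 9:3:4 ratio (total parts = 16):
  purple: 1171 × 9/16 = 658.6875
  red: 1171 × 3/16 = 219.5625
  white: 1171 × 4/16 = 292.75
Contribution of white: (307 − 292.75)² / 292.75 = 0.6936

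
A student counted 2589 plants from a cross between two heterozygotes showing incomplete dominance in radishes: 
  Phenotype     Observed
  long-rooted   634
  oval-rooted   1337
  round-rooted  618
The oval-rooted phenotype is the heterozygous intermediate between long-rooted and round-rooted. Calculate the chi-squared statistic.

2.988

With incomplete dominance, a heterozygote × heterozygote cross gives a 1:2:1 phenotypic ratio.
The 1:2:1 ratio has 4 parts, so with N = 2589 the expected counts are:
  long-rooted: 2589 × 1/4 = 647.25
  oval-rooted: 2589 × 2/4 = 1294.5
  round-rooted: 2589 × 1/4 = 647.25
χ² = Σ (O − E)² / E
  long-rooted: (634 − 647.25)² / 647.25 = 0.2712
  oval-rooted: (1337 − 1294.5)² / 1294.5 = 1.3953
  round-rooted: (618 − 647.25)² / 647.25 = 1.3218
χ² = 0.2712 + 1.3953 + 1.3218 = 2.9883 ≈ 2.988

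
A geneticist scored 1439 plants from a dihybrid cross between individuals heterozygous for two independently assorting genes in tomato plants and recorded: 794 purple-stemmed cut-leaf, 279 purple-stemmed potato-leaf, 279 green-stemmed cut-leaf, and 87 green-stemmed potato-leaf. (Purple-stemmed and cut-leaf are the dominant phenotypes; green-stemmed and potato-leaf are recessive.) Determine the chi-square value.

A dihybrid F₂ with independent assortment and complete dominance at both loci gives a 9:3:3:1 phenotypic ratio.
Expected counts for N = 1439 under a 9:3:3:1 ratio (total parts = 16):
  purple-stemmed cut-leaf: 1439 × 9/16 = 809.4375
  purple-stemmed potato-leaf: 1439 × 3/16 = 269.8125
  green-stemmed cut-leaf: 1439 × 3/16 = 269.8125
  green-stemmed potato-leaf: 1439 × 1/16 = 89.9375
χ² = Σ (O − E)² / E
  purple-stemmed cut-leaf: (794 − 809.4375)² / 809.4375 = 0.2944
  purple-stemmed potato-leaf: (279 − 269.8125)² / 269.8125 = 0.3128
  green-stemmed cut-leaf: (279 − 269.8125)² / 269.8125 = 0.3128
  green-stemmed potato-leaf: (87 − 89.9375)² / 89.9375 = 0.0959
χ² = 0.2944 + 0.3128 + 0.3128 + 0.0959 = 1.0159 ≈ 1.016

1.016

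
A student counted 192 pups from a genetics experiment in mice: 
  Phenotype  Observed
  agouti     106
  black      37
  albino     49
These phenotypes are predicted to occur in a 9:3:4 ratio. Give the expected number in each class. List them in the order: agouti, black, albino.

Under the 9:3:4 hypothesis (Σ ratio = 16, N = 192):
  agouti: 192 × 9/16 = 108
  black: 192 × 3/16 = 36
  albino: 192 × 4/16 = 48

108, 36, 48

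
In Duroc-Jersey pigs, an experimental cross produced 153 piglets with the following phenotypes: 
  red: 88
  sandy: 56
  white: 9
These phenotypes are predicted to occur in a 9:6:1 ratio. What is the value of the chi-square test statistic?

Under the 9:6:1 hypothesis (Σ ratio = 16, N = 153):
  red: 153 × 9/16 = 86.0625
  sandy: 153 × 6/16 = 57.375
  white: 153 × 1/16 = 9.5625
χ² = Σ (O − E)² / E
  red: (88 − 86.0625)² / 86.0625 = 0.0436
  sandy: (56 − 57.375)² / 57.375 = 0.0330
  white: (9 − 9.5625)² / 9.5625 = 0.0331
χ² = 0.0436 + 0.0330 + 0.0331 = 0.1097 ≈ 0.110

0.110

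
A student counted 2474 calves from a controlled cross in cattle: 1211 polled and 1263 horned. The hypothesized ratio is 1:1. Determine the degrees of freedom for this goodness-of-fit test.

A goodness-of-fit test with 2 phenotype classes has df = 2 − 1 = 1.

1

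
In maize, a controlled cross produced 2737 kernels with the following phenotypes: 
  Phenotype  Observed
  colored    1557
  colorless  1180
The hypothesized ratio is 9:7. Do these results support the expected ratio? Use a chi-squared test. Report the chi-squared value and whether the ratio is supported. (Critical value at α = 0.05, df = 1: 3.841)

0.451; consistent

The 9:7 ratio has 16 parts, so with N = 2737 the expected counts are:
  colored: 2737 × 9/16 = 1539.5625
  colorless: 2737 × 7/16 = 1197.4375
χ² = Σ (O − E)² / E
  colored: (1557 − 1539.5625)² / 1539.5625 = 0.1975
  colorless: (1180 − 1197.4375)² / 1197.4375 = 0.2539
χ² = 0.1975 + 0.2539 = 0.4514 ≈ 0.451
Degrees of freedom = 2 − 1 = 1; critical value at α = 0.05 is 3.841.
Since 0.451 < 3.841, we fail to reject the null hypothesis — the data are consistent with the 9:7 ratio.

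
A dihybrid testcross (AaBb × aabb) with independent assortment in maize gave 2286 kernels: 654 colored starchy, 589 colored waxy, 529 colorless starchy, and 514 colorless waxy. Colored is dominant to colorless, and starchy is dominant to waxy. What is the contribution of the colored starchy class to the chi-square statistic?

A dihybrid testcross with independent assortment gives a 1:1:1:1 ratio.
Under the 1:1:1:1 hypothesis (Σ ratio = 4, N = 2286):
  colored starchy: 2286 × 1/4 = 571.5
  colored waxy: 2286 × 1/4 = 571.5
  colorless starchy: 2286 × 1/4 = 571.5
  colorless waxy: 2286 × 1/4 = 571.5
Contribution of colored starchy: (654 − 571.5)² / 571.5 = 11.9094

11.909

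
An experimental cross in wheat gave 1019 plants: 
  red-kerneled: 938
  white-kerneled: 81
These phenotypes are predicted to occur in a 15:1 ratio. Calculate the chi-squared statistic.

5.020

Expected counts for N = 1019 under a 15:1 ratio (total parts = 16):
  red-kerneled: 1019 × 15/16 = 955.3125
  white-kerneled: 1019 × 1/16 = 63.6875
χ² = Σ (O − E)² / E
  red-kerneled: (938 − 955.3125)² / 955.3125 = 0.3137
  white-kerneled: (81 − 63.6875)² / 63.6875 = 4.7061
χ² = 0.3137 + 4.7061 = 5.0198 ≈ 5.020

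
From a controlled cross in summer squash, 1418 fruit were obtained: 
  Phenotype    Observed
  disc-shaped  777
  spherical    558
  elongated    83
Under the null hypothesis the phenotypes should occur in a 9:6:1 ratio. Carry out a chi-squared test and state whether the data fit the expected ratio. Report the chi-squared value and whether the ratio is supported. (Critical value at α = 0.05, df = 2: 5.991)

2.186; consistent

Under the 9:6:1 hypothesis (Σ ratio = 16, N = 1418):
  disc-shaped: 1418 × 9/16 = 797.625
  spherical: 1418 × 6/16 = 531.75
  elongated: 1418 × 1/16 = 88.625
χ² = Σ (O − E)² / E
  disc-shaped: (777 − 797.625)² / 797.625 = 0.5333
  spherical: (558 − 531.75)² / 531.75 = 1.2958
  elongated: (83 − 88.625)² / 88.625 = 0.3570
χ² = 0.5333 + 1.2958 + 0.3570 = 2.1861 ≈ 2.186
Degrees of freedom = 3 − 1 = 2; critical value at α = 0.05 is 5.991.
Since 2.186 < 5.991, we fail to reject the null hypothesis — the data are consistent with the 9:6:1 ratio.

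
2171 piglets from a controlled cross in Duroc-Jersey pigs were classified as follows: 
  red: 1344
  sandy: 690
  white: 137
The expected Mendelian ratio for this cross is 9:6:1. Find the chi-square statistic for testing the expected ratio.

31.288

Expected counts for N = 2171 under a 9:6:1 ratio (total parts = 16):
  red: 2171 × 9/16 = 1221.1875
  sandy: 2171 × 6/16 = 814.125
  white: 2171 × 1/16 = 135.6875
χ² = Σ (O − E)² / E
  red: (1344 − 1221.1875)² / 1221.1875 = 12.3510
  sandy: (690 − 814.125)² / 814.125 = 18.9246
  white: (137 − 135.6875)² / 135.6875 = 0.0127
χ² = 12.3510 + 18.9246 + 0.0127 = 31.2883 ≈ 31.288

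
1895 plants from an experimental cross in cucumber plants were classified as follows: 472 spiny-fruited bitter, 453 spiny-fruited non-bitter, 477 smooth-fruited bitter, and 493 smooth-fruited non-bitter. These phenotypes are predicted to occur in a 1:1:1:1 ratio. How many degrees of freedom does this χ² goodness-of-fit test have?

A goodness-of-fit test with 4 phenotype classes has df = 4 − 1 = 3.

3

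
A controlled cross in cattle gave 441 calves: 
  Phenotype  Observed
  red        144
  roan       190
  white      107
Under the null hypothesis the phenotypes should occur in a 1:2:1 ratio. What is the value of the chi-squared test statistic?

14.646

Under the 1:2:1 hypothesis (Σ ratio = 4, N = 441):
  red: 441 × 1/4 = 110.25
  roan: 441 × 2/4 = 220.5
  white: 441 × 1/4 = 110.25
χ² = Σ (O − E)² / E
  red: (144 − 110.25)² / 110.25 = 10.3316
  roan: (190 − 220.5)² / 220.5 = 4.2188
  white: (107 − 110.25)² / 110.25 = 0.0958
χ² = 10.3316 + 4.2188 + 0.0958 = 14.6462 ≈ 14.646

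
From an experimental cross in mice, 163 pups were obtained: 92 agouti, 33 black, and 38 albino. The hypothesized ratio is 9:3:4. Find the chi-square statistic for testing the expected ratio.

0.381

The 9:3:4 ratio has 16 parts, so with N = 163 the expected counts are:
  agouti: 163 × 9/16 = 91.6875
  black: 163 × 3/16 = 30.5625
  albino: 163 × 4/16 = 40.75
χ² = Σ (O − E)² / E
  agouti: (92 − 91.6875)² / 91.6875 = 0.0011
  black: (33 − 30.5625)² / 30.5625 = 0.1944
  albino: (38 − 40.75)² / 40.75 = 0.1856
χ² = 0.0011 + 0.1944 + 0.1856 = 0.3811 ≈ 0.381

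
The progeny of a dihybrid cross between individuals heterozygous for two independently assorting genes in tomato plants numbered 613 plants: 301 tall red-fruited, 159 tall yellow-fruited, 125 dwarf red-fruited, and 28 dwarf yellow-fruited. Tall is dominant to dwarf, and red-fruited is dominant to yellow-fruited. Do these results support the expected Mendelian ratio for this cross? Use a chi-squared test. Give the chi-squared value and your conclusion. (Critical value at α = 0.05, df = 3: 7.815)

26.115; not consistent

A dihybrid F₂ with independent assortment and complete dominance at both loci gives a 9:3:3:1 phenotypic ratio.
The 9:3:3:1 ratio has 16 parts, so with N = 613 the expected counts are:
  tall red-fruited: 613 × 9/16 = 344.8125
  tall yellow-fruited: 613 × 3/16 = 114.9375
  dwarf red-fruited: 613 × 3/16 = 114.9375
  dwarf yellow-fruited: 613 × 1/16 = 38.3125
χ² = Σ (O − E)² / E
  tall red-fruited: (301 − 344.8125)² / 344.8125 = 5.5669
  tall yellow-fruited: (159 − 114.9375)² / 114.9375 = 16.8918
  dwarf red-fruited: (125 − 114.9375)² / 114.9375 = 0.8809
  dwarf yellow-fruited: (28 − 38.3125)² / 38.3125 = 2.7758
χ² = 5.5669 + 16.8918 + 0.8809 + 2.7758 = 26.1154 ≈ 26.115
Degrees of freedom = 4 − 1 = 3; critical value at α = 0.05 is 7.815.
Since 26.115 > 7.815, we reject the null hypothesis — the data do not fit the 9:3:3:1 ratio.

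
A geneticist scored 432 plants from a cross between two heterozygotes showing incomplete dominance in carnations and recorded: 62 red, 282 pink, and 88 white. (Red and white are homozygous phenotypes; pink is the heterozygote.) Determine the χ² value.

43.463

With incomplete dominance, a heterozygote × heterozygote cross gives a 1:2:1 phenotypic ratio.
The 1:2:1 ratio has 4 parts, so with N = 432 the expected counts are:
  red: 432 × 1/4 = 108
  pink: 432 × 2/4 = 216
  white: 432 × 1/4 = 108
χ² = Σ (O − E)² / E
  red: (62 − 108)² / 108 = 19.5926
  pink: (282 − 216)² / 216 = 20.1667
  white: (88 − 108)² / 108 = 3.7037
χ² = 19.5926 + 20.1667 + 3.7037 = 43.463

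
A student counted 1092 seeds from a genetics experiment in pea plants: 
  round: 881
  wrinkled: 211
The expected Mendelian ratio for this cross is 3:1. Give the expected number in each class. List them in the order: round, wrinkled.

819, 273

Under the 3:1 hypothesis (Σ ratio = 4, N = 1092):
  round: 1092 × 3/4 = 819
  wrinkled: 1092 × 1/4 = 273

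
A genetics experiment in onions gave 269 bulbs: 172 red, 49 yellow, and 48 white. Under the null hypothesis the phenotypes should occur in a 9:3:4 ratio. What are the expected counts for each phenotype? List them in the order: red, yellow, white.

Total ratio parts = 16. Expected numbers out of 269:
  red: 269 × 9/16 = 151.3125
  yellow: 269 × 3/16 = 50.4375
  white: 269 × 4/16 = 67.25

151.3125, 50.4375, 67.25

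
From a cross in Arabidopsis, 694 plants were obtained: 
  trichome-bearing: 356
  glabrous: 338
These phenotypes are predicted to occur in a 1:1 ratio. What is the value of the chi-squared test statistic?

Under the 1:1 hypothesis (Σ ratio = 2, N = 694):
  trichome-bearing: 694 × 1/2 = 347
  glabrous: 694 × 1/2 = 347
χ² = Σ (O − E)² / E
  trichome-bearing: (356 − 347)² / 347 = 0.2334
  glabrous: (338 − 347)² / 347 = 0.2334
χ² = 0.2334 + 0.2334 = 0.4668 ≈ 0.467

0.467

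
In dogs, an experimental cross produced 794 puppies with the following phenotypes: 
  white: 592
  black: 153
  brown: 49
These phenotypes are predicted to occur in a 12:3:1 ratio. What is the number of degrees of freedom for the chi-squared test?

2

A goodness-of-fit test with 3 phenotype classes has df = 3 − 1 = 2.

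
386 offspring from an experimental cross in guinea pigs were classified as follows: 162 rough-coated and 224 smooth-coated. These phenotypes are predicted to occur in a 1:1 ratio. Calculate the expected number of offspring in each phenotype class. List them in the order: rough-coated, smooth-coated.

Under the 1:1 hypothesis (Σ ratio = 2, N = 386):
  rough-coated: 386 × 1/2 = 193
  smooth-coated: 386 × 1/2 = 193

193, 193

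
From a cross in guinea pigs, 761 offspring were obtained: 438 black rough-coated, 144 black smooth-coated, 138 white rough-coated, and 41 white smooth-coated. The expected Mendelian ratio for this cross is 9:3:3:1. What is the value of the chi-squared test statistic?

1.302

Under the 9:3:3:1 hypothesis (Σ ratio = 16, N = 761):
  black rough-coated: 761 × 9/16 = 428.0625
  black smooth-coated: 761 × 3/16 = 142.6875
  white rough-coated: 761 × 3/16 = 142.6875
  white smooth-coated: 761 × 1/16 = 47.5625
χ² = Σ (O − E)² / E
  black rough-coated: (438 − 428.0625)² / 428.0625 = 0.2307
  black smooth-coated: (144 − 142.6875)² / 142.6875 = 0.0121
  white rough-coated: (138 − 142.6875)² / 142.6875 = 0.1540
  white smooth-coated: (41 − 47.5625)² / 47.5625 = 0.9055
χ² = 0.2307 + 0.0121 + 0.1540 + 0.9055 = 1.3023 ≈ 1.302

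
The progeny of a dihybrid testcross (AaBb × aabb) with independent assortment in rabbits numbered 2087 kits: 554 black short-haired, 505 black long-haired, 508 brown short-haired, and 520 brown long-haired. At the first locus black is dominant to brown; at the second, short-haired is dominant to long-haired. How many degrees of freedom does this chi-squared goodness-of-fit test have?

A dihybrid testcross with independent assortment gives a 1:1:1:1 ratio.
A goodness-of-fit test with 4 phenotype classes has df = 4 − 1 = 3.

3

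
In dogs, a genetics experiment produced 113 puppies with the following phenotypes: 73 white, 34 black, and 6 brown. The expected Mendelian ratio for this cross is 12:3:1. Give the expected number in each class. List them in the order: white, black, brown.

Expected counts for N = 113 under a 12:3:1 ratio (total parts = 16):
  white: 113 × 12/16 = 84.75
  black: 113 × 3/16 = 21.1875
  brown: 113 × 1/16 = 7.0625

84.75, 21.1875, 7.0625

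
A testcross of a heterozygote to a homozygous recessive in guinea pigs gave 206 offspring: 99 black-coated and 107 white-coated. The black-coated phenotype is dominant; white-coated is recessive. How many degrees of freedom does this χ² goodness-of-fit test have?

A testcross of a heterozygote (Aa × aa) gives a 1:1 phenotypic ratio.
A goodness-of-fit test with 2 phenotype classes has df = 2 − 1 = 1.

1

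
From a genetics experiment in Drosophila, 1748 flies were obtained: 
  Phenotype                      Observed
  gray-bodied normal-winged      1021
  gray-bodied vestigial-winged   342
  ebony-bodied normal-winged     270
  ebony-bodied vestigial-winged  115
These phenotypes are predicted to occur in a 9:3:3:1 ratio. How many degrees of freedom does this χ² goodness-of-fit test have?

3

A goodness-of-fit test with 4 phenotype classes has df = 4 − 1 = 3.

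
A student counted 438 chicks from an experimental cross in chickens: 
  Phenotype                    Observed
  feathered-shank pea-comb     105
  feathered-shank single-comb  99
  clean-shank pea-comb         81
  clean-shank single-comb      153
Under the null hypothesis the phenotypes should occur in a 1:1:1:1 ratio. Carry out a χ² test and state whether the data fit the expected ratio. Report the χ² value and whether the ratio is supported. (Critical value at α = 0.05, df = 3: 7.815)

Under the 1:1:1:1 hypothesis (Σ ratio = 4, N = 438):
  feathered-shank pea-comb: 438 × 1/4 = 109.5
  feathered-shank single-comb: 438 × 1/4 = 109.5
  clean-shank pea-comb: 438 × 1/4 = 109.5
  clean-shank single-comb: 438 × 1/4 = 109.5
χ² = Σ (O − E)² / E
  feathered-shank pea-comb: (105 − 109.5)² / 109.5 = 0.1849
  feathered-shank single-comb: (99 − 109.5)² / 109.5 = 1.0068
  clean-shank pea-comb: (81 − 109.5)² / 109.5 = 7.4178
  clean-shank single-comb: (153 − 109.5)² / 109.5 = 17.2808
χ² = 0.1849 + 1.0068 + 7.4178 + 17.2808 = 25.8903 ≈ 25.890
Degrees of freedom = 4 − 1 = 3; critical value at α = 0.05 is 7.815.
Since 25.890 > 7.815, we reject the null hypothesis — the data do not fit the 1:1:1:1 ratio.

25.890; not consistent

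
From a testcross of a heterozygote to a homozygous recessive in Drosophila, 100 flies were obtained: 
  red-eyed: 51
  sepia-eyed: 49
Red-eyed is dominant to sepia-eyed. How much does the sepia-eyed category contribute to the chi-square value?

A testcross of a heterozygote (Aa × aa) gives a 1:1 phenotypic ratio.
Under the 1:1 hypothesis (Σ ratio = 2, N = 100):
  red-eyed: 100 × 1/2 = 50
  sepia-eyed: 100 × 1/2 = 50
Contribution of sepia-eyed: (49 − 50)² / 50 = 0.0200

0.020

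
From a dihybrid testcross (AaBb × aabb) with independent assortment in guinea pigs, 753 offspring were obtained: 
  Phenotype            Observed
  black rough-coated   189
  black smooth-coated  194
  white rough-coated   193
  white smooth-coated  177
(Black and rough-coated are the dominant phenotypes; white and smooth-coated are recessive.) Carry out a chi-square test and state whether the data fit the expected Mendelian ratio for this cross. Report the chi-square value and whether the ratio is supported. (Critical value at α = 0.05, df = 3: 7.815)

0.971; consistent

A dihybrid testcross with independent assortment gives a 1:1:1:1 ratio.
The 1:1:1:1 ratio has 4 parts, so with N = 753 the expected counts are:
  black rough-coated: 753 × 1/4 = 188.25
  black smooth-coated: 753 × 1/4 = 188.25
  white rough-coated: 753 × 1/4 = 188.25
  white smooth-coated: 753 × 1/4 = 188.25
χ² = Σ (O − E)² / E
  black rough-coated: (189 − 188.25)² / 188.25 = 0.0030
  black smooth-coated: (194 − 188.25)² / 188.25 = 0.1756
  white rough-coated: (193 − 188.25)² / 188.25 = 0.1199
  white smooth-coated: (177 − 188.25)² / 188.25 = 0.6723
χ² = 0.0030 + 0.1756 + 0.1199 + 0.6723 = 0.9708 ≈ 0.971
Degrees of freedom = 4 − 1 = 3; critical value at α = 0.05 is 7.815.
Since 0.971 < 7.815, we fail to reject the null hypothesis — the data are consistent with the 1:1:1:1 ratio.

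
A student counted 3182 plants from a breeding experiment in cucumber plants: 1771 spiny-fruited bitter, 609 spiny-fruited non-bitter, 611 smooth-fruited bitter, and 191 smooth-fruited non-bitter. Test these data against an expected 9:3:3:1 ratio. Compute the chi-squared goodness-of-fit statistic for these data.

Expected counts for N = 3182 under a 9:3:3:1 ratio (total parts = 16):
  spiny-fruited bitter: 3182 × 9/16 = 1789.875
  spiny-fruited non-bitter: 3182 × 3/16 = 596.625
  smooth-fruited bitter: 3182 × 3/16 = 596.625
  smooth-fruited non-bitter: 3182 × 1/16 = 198.875
χ² = Σ (O − E)² / E
  spiny-fruited bitter: (1771 − 1789.875)² / 1789.875 = 0.1990
  spiny-fruited non-bitter: (609 − 596.625)² / 596.625 = 0.2567
  smooth-fruited bitter: (611 − 596.625)² / 596.625 = 0.3463
  smooth-fruited non-bitter: (191 − 198.875)² / 198.875 = 0.3118
χ² = 0.1990 + 0.2567 + 0.3463 + 0.3118 = 1.1138 ≈ 1.114

1.114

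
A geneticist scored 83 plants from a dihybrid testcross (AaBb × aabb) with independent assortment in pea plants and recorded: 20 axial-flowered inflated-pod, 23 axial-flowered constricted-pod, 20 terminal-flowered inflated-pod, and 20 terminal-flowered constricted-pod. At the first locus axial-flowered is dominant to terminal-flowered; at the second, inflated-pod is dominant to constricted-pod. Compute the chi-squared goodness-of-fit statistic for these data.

A dihybrid testcross with independent assortment gives a 1:1:1:1 ratio.
Total ratio parts = 4. Expected numbers out of 83:
  axial-flowered inflated-pod: 83 × 1/4 = 20.75
  axial-flowered constricted-pod: 83 × 1/4 = 20.75
  terminal-flowered inflated-pod: 83 × 1/4 = 20.75
  terminal-flowered constricted-pod: 83 × 1/4 = 20.75
χ² = Σ (O − E)² / E
  axial-flowered inflated-pod: (20 − 20.75)² / 20.75 = 0.0271
  axial-flowered constricted-pod: (23 − 20.75)² / 20.75 = 0.2440
  terminal-flowered inflated-pod: (20 − 20.75)² / 20.75 = 0.0271
  terminal-flowered constricted-pod: (20 − 20.75)² / 20.75 = 0.0271
χ² = 0.0271 + 0.2440 + 0.0271 + 0.0271 = 0.3253 ≈ 0.325

0.325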